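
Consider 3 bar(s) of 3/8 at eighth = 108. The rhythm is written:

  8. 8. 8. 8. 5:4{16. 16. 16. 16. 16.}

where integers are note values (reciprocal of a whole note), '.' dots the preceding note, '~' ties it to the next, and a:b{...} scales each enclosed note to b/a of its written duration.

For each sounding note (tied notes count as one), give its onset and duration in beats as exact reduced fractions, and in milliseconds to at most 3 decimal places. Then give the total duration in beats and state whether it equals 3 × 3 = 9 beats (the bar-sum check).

1) 0.0ms=0b +833.333ms=3/2b
2) 833.333ms=3/2b +833.333ms=3/2b
3) 1666.667ms=3b +833.333ms=3/2b
4) 2500.0ms=9/2b +833.333ms=3/2b
5) 3333.333ms=6b +333.333ms=3/5b
6) 3666.667ms=33/5b +333.333ms=3/5b
7) 4000.0ms=36/5b +333.333ms=3/5b
8) 4333.333ms=39/5b +333.333ms=3/5b
9) 4666.667ms=42/5b +333.333ms=3/5b
Σ=9b of 9 (108bpm 3/8) — PASS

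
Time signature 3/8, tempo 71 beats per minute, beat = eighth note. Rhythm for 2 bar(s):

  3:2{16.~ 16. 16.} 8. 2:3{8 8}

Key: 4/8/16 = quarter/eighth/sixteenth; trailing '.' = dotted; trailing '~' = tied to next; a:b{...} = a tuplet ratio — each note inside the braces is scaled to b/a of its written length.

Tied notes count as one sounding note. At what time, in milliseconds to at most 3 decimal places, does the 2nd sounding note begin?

1. 0.0ms @ 0 + 845.07ms (1)
2. 845.07ms @ 1 + 422.535ms (1/2)
3. 1267.606ms @ 3/2 + 1267.606ms (3/2)
4. 2535.211ms @ 3 + 1267.606ms (3/2)
5. 3802.817ms @ 9/2 + 1267.606ms (3/2)

note 2 onset = 1b = 845.07ms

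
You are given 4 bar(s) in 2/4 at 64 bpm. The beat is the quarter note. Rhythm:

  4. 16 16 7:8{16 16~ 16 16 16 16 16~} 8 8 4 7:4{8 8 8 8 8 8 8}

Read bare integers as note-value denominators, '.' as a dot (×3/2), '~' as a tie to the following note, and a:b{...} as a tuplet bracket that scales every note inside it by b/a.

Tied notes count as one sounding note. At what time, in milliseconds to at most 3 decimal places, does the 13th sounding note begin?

1. 0.0ms @ 0 + 1406.25ms (3/2)
2. 1406.25ms @ 3/2 + 234.375ms (1/4)
3. 1640.625ms @ 7/4 + 234.375ms (1/4)
4. 1875.0ms @ 2 + 267.857ms (2/7)
5. 2142.857ms @ 16/7 + 535.714ms (4/7)
6. 2678.571ms @ 20/7 + 267.857ms (2/7)
7. 2946.429ms @ 22/7 + 267.857ms (2/7)
8. 3214.286ms @ 24/7 + 267.857ms (2/7)
9. 3482.143ms @ 26/7 + 736.607ms (11/14)
10. 4218.75ms @ 9/2 + 468.75ms (1/2)
11. 4687.5ms @ 5 + 937.5ms (1)
12. 5625.0ms @ 6 + 267.857ms (2/7)
13. 5892.857ms @ 44/7 + 267.857ms (2/7)
14. 6160.714ms @ 46/7 + 267.857ms (2/7)
15. 6428.571ms @ 48/7 + 267.857ms (2/7)
16. 6696.429ms @ 50/7 + 267.857ms (2/7)
17. 6964.286ms @ 52/7 + 267.857ms (2/7)
18. 7232.143ms @ 54/7 + 267.857ms (2/7)

note 13 onset = 44/7b = 5892.857ms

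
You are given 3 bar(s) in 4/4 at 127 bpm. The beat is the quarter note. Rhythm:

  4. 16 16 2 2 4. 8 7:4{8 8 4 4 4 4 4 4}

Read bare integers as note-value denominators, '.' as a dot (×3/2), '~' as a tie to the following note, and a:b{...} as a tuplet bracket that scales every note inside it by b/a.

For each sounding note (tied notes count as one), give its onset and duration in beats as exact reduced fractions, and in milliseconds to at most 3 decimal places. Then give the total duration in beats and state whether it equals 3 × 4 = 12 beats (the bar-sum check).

1) 0.0ms=0b +708.661ms=3/2b
2) 708.661ms=3/2b +118.11ms=1/4b
3) 826.772ms=7/4b +118.11ms=1/4b
4) 944.882ms=2b +944.882ms=2b
5) 1889.764ms=4b +944.882ms=2b
6) 2834.646ms=6b +708.661ms=3/2b
7) 3543.307ms=15/2b +236.22ms=1/2b
8) 3779.528ms=8b +134.983ms=2/7b
9) 3914.511ms=58/7b +134.983ms=2/7b
10) 4049.494ms=60/7b +269.966ms=4/7b
11) 4319.46ms=64/7b +269.966ms=4/7b
12) 4589.426ms=68/7b +269.966ms=4/7b
13) 4859.393ms=72/7b +269.966ms=4/7b
14) 5129.359ms=76/7b +269.966ms=4/7b
15) 5399.325ms=80/7b +269.966ms=4/7b
Σ=12b of 12 (127bpm 4/4) — PASS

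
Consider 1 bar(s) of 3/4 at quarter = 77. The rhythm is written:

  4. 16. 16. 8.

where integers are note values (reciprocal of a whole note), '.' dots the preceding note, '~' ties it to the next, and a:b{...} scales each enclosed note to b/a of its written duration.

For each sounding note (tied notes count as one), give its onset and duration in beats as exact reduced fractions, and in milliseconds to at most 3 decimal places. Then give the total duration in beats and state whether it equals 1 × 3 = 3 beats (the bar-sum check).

1) 0.0ms=0b +1168.831ms=3/2b
2) 1168.831ms=3/2b +292.208ms=3/8b
3) 1461.039ms=15/8b +292.208ms=3/8b
4) 1753.247ms=9/4b +584.416ms=3/4b
Σ=3b of 3 (77bpm 3/4) — PASS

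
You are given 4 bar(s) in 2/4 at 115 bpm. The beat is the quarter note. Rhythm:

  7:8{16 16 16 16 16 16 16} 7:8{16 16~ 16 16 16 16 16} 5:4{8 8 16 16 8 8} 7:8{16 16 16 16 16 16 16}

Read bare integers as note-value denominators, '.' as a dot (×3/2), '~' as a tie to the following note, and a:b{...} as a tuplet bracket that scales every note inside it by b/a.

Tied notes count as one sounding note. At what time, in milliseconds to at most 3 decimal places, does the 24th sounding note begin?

1. 0.0ms @ 0 + 149.068ms (2/7)
2. 149.068ms @ 2/7 + 149.068ms (2/7)
3. 298.137ms @ 4/7 + 149.068ms (2/7)
4. 447.205ms @ 6/7 + 149.068ms (2/7)
5. 596.273ms @ 8/7 + 149.068ms (2/7)
6. 745.342ms @ 10/7 + 149.068ms (2/7)
7. 894.41ms @ 12/7 + 149.068ms (2/7)
8. 1043.478ms @ 2 + 149.068ms (2/7)
9. 1192.547ms @ 16/7 + 298.137ms (4/7)
10. 1490.683ms @ 20/7 + 149.068ms (2/7)
11. 1639.752ms @ 22/7 + 149.068ms (2/7)
12. 1788.82ms @ 24/7 + 149.068ms (2/7)
13. 1937.888ms @ 26/7 + 149.068ms (2/7)
14. 2086.957ms @ 4 + 208.696ms (2/5)
15. 2295.652ms @ 22/5 + 208.696ms (2/5)
16. 2504.348ms @ 24/5 + 104.348ms (1/5)
17. 2608.696ms @ 5 + 104.348ms (1/5)
18. 2713.043ms @ 26/5 + 208.696ms (2/5)
19. 2921.739ms @ 28/5 + 208.696ms (2/5)
20. 3130.435ms @ 6 + 149.068ms (2/7)
21. 3279.503ms @ 44/7 + 149.068ms (2/7)
22. 3428.571ms @ 46/7 + 149.068ms (2/7)
23. 3577.64ms @ 48/7 + 149.068ms (2/7)
24. 3726.708ms @ 50/7 + 149.068ms (2/7)
25. 3875.776ms @ 52/7 + 149.068ms (2/7)
26. 4024.845ms @ 54/7 + 149.068ms (2/7)

note 24 onset = 50/7b = 3726.708ms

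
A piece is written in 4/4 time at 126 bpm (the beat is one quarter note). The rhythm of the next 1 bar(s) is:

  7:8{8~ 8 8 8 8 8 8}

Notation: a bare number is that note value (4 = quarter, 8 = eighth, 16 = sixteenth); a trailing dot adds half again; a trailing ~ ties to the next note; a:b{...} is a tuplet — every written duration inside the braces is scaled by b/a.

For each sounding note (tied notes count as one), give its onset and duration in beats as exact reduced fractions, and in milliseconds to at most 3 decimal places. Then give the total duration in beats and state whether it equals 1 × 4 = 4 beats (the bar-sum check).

1) 0.0ms=0b +544.218ms=8/7b
2) 544.218ms=8/7b +272.109ms=4/7b
3) 816.327ms=12/7b +272.109ms=4/7b
4) 1088.435ms=16/7b +272.109ms=4/7b
5) 1360.544ms=20/7b +272.109ms=4/7b
6) 1632.653ms=24/7b +272.109ms=4/7b
Σ=4b of 4 (126bpm 4/4) — PASS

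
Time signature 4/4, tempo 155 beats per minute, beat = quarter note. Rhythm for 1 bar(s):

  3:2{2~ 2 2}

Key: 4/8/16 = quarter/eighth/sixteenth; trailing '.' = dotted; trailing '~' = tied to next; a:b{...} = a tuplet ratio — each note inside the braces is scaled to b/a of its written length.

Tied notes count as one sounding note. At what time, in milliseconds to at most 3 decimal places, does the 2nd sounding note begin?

note 2 onset = 8/3b = 1032.258ms

1. 0.0ms @ 0 + 1032.258ms (8/3)
2. 1032.258ms @ 8/3 + 516.129ms (4/3)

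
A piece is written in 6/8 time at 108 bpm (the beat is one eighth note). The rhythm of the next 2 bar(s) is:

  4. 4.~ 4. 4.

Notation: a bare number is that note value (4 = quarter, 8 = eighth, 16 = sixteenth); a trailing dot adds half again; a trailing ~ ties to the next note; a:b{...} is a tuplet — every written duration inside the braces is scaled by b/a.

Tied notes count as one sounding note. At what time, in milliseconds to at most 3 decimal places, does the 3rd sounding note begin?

note 3 onset = 9b = 5000.0ms

1. 0.0ms @ 0 + 1666.667ms (3)
2. 1666.667ms @ 3 + 3333.333ms (6)
3. 5000.0ms @ 9 + 1666.667ms (3)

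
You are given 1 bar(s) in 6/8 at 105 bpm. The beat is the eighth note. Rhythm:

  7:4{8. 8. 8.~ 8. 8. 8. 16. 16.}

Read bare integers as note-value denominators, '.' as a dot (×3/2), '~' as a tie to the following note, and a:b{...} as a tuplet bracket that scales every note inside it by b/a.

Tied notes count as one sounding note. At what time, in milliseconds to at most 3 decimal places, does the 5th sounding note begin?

1. 0.0ms @ 0 + 489.796ms (6/7)
2. 489.796ms @ 6/7 + 489.796ms (6/7)
3. 979.592ms @ 12/7 + 979.592ms (12/7)
4. 1959.184ms @ 24/7 + 489.796ms (6/7)
5. 2448.98ms @ 30/7 + 489.796ms (6/7)
6. 2938.776ms @ 36/7 + 244.898ms (3/7)
7. 3183.673ms @ 39/7 + 244.898ms (3/7)

note 5 onset = 30/7b = 2448.98ms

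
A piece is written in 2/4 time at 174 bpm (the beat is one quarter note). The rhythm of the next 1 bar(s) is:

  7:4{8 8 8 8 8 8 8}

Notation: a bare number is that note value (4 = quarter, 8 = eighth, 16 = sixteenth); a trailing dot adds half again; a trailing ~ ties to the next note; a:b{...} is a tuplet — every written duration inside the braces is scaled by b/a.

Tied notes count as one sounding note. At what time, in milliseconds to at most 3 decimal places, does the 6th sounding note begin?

1. 0.0ms @ 0 + 98.522ms (2/7)
2. 98.522ms @ 2/7 + 98.522ms (2/7)
3. 197.044ms @ 4/7 + 98.522ms (2/7)
4. 295.567ms @ 6/7 + 98.522ms (2/7)
5. 394.089ms @ 8/7 + 98.522ms (2/7)
6. 492.611ms @ 10/7 + 98.522ms (2/7)
7. 591.133ms @ 12/7 + 98.522ms (2/7)

note 6 onset = 10/7b = 492.611ms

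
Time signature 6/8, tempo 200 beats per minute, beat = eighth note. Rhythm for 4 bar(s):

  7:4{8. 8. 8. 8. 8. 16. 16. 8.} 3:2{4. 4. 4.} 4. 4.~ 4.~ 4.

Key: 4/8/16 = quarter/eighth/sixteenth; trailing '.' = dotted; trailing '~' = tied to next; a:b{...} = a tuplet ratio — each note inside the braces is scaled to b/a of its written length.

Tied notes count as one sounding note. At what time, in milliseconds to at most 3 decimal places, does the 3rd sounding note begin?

1. 0.0ms @ 0 + 257.143ms (6/7)
2. 257.143ms @ 6/7 + 257.143ms (6/7)
3. 514.286ms @ 12/7 + 257.143ms (6/7)
4. 771.429ms @ 18/7 + 257.143ms (6/7)
5. 1028.571ms @ 24/7 + 257.143ms (6/7)
6. 1285.714ms @ 30/7 + 128.571ms (3/7)
7. 1414.286ms @ 33/7 + 128.571ms (3/7)
8. 1542.857ms @ 36/7 + 257.143ms (6/7)
9. 1800.0ms @ 6 + 600.0ms (2)
10. 2400.0ms @ 8 + 600.0ms (2)
11. 3000.0ms @ 10 + 600.0ms (2)
12. 3600.0ms @ 12 + 900.0ms (3)
13. 4500.0ms @ 15 + 2700.0ms (9)

note 3 onset = 12/7b = 514.286ms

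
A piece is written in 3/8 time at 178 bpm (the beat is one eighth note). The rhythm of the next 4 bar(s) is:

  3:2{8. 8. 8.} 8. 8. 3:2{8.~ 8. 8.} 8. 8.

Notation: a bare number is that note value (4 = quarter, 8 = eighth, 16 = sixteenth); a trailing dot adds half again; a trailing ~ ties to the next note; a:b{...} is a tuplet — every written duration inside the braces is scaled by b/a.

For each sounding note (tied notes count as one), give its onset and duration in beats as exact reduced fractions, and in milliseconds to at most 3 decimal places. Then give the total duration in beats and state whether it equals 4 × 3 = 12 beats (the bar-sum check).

1) 0.0ms=0b +337.079ms=1b
2) 337.079ms=1b +337.079ms=1b
3) 674.157ms=2b +337.079ms=1b
4) 1011.236ms=3b +505.618ms=3/2b
5) 1516.854ms=9/2b +505.618ms=3/2b
6) 2022.472ms=6b +674.157ms=2b
7) 2696.629ms=8b +337.079ms=1b
8) 3033.708ms=9b +505.618ms=3/2b
9) 3539.326ms=21/2b +505.618ms=3/2b
Σ=12b of 12 (178bpm 3/8) — PASS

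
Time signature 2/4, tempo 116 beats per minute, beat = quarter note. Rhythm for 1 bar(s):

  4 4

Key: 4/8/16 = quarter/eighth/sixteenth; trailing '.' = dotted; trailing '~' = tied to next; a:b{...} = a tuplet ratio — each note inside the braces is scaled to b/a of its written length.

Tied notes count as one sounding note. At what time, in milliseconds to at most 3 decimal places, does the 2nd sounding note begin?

note 2 onset = 1b = 517.241ms

1. 0.0ms @ 0 + 517.241ms (1)
2. 517.241ms @ 1 + 517.241ms (1)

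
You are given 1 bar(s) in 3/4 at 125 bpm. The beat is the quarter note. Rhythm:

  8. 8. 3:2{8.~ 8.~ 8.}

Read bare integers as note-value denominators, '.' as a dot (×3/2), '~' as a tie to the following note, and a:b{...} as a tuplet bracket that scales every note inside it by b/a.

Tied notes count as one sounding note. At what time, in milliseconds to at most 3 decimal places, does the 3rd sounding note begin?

1. 0.0ms @ 0 + 360.0ms (3/4)
2. 360.0ms @ 3/4 + 360.0ms (3/4)
3. 720.0ms @ 3/2 + 720.0ms (3/2)

note 3 onset = 3/2b = 720.0ms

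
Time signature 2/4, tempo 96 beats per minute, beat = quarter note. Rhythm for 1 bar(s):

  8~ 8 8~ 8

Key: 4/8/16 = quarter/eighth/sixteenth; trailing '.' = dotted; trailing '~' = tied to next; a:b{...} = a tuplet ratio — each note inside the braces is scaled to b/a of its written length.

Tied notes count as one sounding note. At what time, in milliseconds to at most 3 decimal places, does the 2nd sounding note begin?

1. 0.0ms @ 0 + 625.0ms (1)
2. 625.0ms @ 1 + 625.0ms (1)

note 2 onset = 1b = 625.0ms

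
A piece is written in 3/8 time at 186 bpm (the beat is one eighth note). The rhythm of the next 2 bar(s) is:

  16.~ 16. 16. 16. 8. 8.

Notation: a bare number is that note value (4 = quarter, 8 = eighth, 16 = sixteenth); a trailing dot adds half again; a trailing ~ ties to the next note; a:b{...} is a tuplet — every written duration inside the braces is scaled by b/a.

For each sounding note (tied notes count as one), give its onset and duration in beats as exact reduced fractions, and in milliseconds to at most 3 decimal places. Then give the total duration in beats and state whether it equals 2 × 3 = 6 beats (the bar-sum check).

1) 0.0ms=0b +483.871ms=3/2b
2) 483.871ms=3/2b +241.935ms=3/4b
3) 725.806ms=9/4b +241.935ms=3/4b
4) 967.742ms=3b +483.871ms=3/2b
5) 1451.613ms=9/2b +483.871ms=3/2b
Σ=6b of 6 (186bpm 3/8) — PASS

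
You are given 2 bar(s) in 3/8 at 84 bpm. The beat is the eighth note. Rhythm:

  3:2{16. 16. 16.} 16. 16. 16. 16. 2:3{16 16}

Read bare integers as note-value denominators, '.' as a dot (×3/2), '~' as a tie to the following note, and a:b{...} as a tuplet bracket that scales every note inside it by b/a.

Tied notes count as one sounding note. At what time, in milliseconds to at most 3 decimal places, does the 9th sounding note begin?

1. 0.0ms @ 0 + 357.143ms (1/2)
2. 357.143ms @ 1/2 + 357.143ms (1/2)
3. 714.286ms @ 1 + 357.143ms (1/2)
4. 1071.429ms @ 3/2 + 535.714ms (3/4)
5. 1607.143ms @ 9/4 + 535.714ms (3/4)
6. 2142.857ms @ 3 + 535.714ms (3/4)
7. 2678.571ms @ 15/4 + 535.714ms (3/4)
8. 3214.286ms @ 9/2 + 535.714ms (3/4)
9. 3750.0ms @ 21/4 + 535.714ms (3/4)

note 9 onset = 21/4b = 3750.0ms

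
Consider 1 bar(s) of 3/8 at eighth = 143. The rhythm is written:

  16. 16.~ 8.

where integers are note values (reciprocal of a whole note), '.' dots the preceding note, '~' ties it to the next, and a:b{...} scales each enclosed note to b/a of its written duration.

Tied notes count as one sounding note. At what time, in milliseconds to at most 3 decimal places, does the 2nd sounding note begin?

note 2 onset = 3/4b = 314.685ms

1. 0.0ms @ 0 + 314.685ms (3/4)
2. 314.685ms @ 3/4 + 944.056ms (9/4)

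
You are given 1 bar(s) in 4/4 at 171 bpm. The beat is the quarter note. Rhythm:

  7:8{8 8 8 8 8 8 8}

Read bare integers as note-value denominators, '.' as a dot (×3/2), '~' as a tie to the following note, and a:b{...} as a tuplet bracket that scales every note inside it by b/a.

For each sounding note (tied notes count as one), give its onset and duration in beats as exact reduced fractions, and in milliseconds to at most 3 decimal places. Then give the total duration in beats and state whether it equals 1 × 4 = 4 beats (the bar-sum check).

1) 0.0ms=0b +200.501ms=4/7b
2) 200.501ms=4/7b +200.501ms=4/7b
3) 401.003ms=8/7b +200.501ms=4/7b
4) 601.504ms=12/7b +200.501ms=4/7b
5) 802.005ms=16/7b +200.501ms=4/7b
6) 1002.506ms=20/7b +200.501ms=4/7b
7) 1203.008ms=24/7b +200.501ms=4/7b
Σ=4b of 4 (171bpm 4/4) — PASS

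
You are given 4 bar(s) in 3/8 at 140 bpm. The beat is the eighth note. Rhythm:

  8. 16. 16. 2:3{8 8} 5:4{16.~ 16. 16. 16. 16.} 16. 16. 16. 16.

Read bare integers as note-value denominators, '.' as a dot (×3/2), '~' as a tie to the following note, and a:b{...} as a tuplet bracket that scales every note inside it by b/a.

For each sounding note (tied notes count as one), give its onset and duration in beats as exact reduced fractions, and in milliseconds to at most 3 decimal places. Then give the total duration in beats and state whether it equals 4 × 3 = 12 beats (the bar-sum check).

1) 0.0ms=0b +642.857ms=3/2b
2) 642.857ms=3/2b +321.429ms=3/4b
3) 964.286ms=9/4b +321.429ms=3/4b
4) 1285.714ms=3b +642.857ms=3/2b
5) 1928.571ms=9/2b +642.857ms=3/2b
6) 2571.429ms=6b +514.286ms=6/5b
7) 3085.714ms=36/5b +257.143ms=3/5b
8) 3342.857ms=39/5b +257.143ms=3/5b
9) 3600.0ms=42/5b +257.143ms=3/5b
10) 3857.143ms=9b +321.429ms=3/4b
11) 4178.571ms=39/4b +321.429ms=3/4b
12) 4500.0ms=21/2b +321.429ms=3/4b
13) 4821.429ms=45/4b +321.429ms=3/4b
Σ=12b of 12 (140bpm 3/8) — PASS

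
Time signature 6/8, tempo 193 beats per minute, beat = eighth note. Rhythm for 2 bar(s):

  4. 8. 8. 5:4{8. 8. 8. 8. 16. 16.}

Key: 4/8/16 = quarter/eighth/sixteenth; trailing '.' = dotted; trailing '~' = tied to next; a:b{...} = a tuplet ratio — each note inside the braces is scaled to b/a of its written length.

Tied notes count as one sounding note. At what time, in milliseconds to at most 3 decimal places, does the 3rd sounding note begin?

note 3 onset = 9/2b = 1398.964ms

1. 0.0ms @ 0 + 932.642ms (3)
2. 932.642ms @ 3 + 466.321ms (3/2)
3. 1398.964ms @ 9/2 + 466.321ms (3/2)
4. 1865.285ms @ 6 + 373.057ms (6/5)
5. 2238.342ms @ 36/5 + 373.057ms (6/5)
6. 2611.399ms @ 42/5 + 373.057ms (6/5)
7. 2984.456ms @ 48/5 + 373.057ms (6/5)
8. 3357.513ms @ 54/5 + 186.528ms (3/5)
9. 3544.041ms @ 57/5 + 186.528ms (3/5)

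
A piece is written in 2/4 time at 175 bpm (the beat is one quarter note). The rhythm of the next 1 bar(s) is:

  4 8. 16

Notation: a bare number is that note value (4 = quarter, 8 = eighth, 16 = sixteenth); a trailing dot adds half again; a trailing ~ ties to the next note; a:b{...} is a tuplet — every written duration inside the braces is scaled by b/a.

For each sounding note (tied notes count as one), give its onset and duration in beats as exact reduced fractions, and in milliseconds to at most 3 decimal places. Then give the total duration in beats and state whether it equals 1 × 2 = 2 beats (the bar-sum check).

1) 0.0ms=0b +342.857ms=1b
2) 342.857ms=1b +257.143ms=3/4b
3) 600.0ms=7/4b +85.714ms=1/4b
Σ=2b of 2 (175bpm 2/4) — PASS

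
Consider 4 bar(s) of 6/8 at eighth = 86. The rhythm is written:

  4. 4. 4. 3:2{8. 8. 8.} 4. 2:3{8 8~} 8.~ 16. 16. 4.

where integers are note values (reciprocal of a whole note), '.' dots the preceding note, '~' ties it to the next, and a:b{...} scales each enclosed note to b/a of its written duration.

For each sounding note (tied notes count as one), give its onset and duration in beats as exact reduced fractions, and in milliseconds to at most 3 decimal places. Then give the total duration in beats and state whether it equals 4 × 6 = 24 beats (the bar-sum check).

1) 0.0ms=0b +2093.023ms=3b
2) 2093.023ms=3b +2093.023ms=3b
3) 4186.047ms=6b +2093.023ms=3b
4) 6279.07ms=9b +697.674ms=1b
5) 6976.744ms=10b +697.674ms=1b
6) 7674.419ms=11b +697.674ms=1b
7) 8372.093ms=12b +2093.023ms=3b
8) 10465.116ms=15b +1046.512ms=3/2b
9) 11511.628ms=33/2b +2616.279ms=15/4b
10) 14127.907ms=81/4b +523.256ms=3/4b
11) 14651.163ms=21b +2093.023ms=3b
Σ=24b of 24 (86bpm 6/8) — PASS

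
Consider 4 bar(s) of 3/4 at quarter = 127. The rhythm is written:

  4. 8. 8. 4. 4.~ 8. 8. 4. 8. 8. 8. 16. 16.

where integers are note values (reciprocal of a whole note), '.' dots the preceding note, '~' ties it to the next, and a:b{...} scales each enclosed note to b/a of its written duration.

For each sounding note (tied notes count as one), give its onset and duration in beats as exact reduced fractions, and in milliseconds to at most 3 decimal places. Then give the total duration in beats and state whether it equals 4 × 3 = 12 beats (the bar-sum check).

1) 0.0ms=0b +708.661ms=3/2b
2) 708.661ms=3/2b +354.331ms=3/4b
3) 1062.992ms=9/4b +354.331ms=3/4b
4) 1417.323ms=3b +708.661ms=3/2b
5) 2125.984ms=9/2b +1062.992ms=9/4b
6) 3188.976ms=27/4b +354.331ms=3/4b
7) 3543.307ms=15/2b +708.661ms=3/2b
8) 4251.969ms=9b +354.331ms=3/4b
9) 4606.299ms=39/4b +354.331ms=3/4b
10) 4960.63ms=21/2b +354.331ms=3/4b
11) 5314.961ms=45/4b +177.165ms=3/8b
12) 5492.126ms=93/8b +177.165ms=3/8b
Σ=12b of 12 (127bpm 3/4) — PASS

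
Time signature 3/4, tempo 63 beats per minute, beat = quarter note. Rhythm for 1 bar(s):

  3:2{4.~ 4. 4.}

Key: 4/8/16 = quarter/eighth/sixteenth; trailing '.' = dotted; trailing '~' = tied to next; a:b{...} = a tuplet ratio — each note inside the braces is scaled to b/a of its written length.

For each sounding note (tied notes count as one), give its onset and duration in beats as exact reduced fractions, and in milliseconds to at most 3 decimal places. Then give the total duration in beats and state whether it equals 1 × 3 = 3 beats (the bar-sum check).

1) 0.0ms=0b +1904.762ms=2b
2) 1904.762ms=2b +952.381ms=1b
Σ=3b of 3 (63bpm 3/4) — PASS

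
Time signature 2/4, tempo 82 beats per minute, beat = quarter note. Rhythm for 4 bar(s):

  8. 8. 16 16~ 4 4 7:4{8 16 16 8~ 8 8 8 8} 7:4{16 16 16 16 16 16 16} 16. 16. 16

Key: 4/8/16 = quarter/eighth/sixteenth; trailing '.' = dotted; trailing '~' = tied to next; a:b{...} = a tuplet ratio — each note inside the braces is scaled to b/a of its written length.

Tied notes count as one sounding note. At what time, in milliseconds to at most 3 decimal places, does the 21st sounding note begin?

note 21 onset = 59/8b = 5396.341ms

1. 0.0ms @ 0 + 548.78ms (3/4)
2. 548.78ms @ 3/4 + 548.78ms (3/4)
3. 1097.561ms @ 3/2 + 182.927ms (1/4)
4. 1280.488ms @ 7/4 + 914.634ms (5/4)
5. 2195.122ms @ 3 + 731.707ms (1)
6. 2926.829ms @ 4 + 209.059ms (2/7)
7. 3135.889ms @ 30/7 + 104.53ms (1/7)
8. 3240.418ms @ 31/7 + 104.53ms (1/7)
9. 3344.948ms @ 32/7 + 418.118ms (4/7)
10. 3763.066ms @ 36/7 + 209.059ms (2/7)
11. 3972.125ms @ 38/7 + 209.059ms (2/7)
12. 4181.185ms @ 40/7 + 209.059ms (2/7)
13. 4390.244ms @ 6 + 104.53ms (1/7)
14. 4494.774ms @ 43/7 + 104.53ms (1/7)
15. 4599.303ms @ 44/7 + 104.53ms (1/7)
16. 4703.833ms @ 45/7 + 104.53ms (1/7)
17. 4808.362ms @ 46/7 + 104.53ms (1/7)
18. 4912.892ms @ 47/7 + 104.53ms (1/7)
19. 5017.422ms @ 48/7 + 104.53ms (1/7)
20. 5121.951ms @ 7 + 274.39ms (3/8)
21. 5396.341ms @ 59/8 + 274.39ms (3/8)
22. 5670.732ms @ 31/4 + 182.927ms (1/4)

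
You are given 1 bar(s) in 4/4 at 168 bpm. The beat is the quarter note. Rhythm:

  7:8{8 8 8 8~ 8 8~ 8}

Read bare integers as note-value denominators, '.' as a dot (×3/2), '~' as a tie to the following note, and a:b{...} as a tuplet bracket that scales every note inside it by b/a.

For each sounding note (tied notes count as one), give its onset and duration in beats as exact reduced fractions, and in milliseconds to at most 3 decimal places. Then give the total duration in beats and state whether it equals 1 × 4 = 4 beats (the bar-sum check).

1) 0.0ms=0b +204.082ms=4/7b
2) 204.082ms=4/7b +204.082ms=4/7b
3) 408.163ms=8/7b +204.082ms=4/7b
4) 612.245ms=12/7b +408.163ms=8/7b
5) 1020.408ms=20/7b +408.163ms=8/7b
Σ=4b of 4 (168bpm 4/4) — PASS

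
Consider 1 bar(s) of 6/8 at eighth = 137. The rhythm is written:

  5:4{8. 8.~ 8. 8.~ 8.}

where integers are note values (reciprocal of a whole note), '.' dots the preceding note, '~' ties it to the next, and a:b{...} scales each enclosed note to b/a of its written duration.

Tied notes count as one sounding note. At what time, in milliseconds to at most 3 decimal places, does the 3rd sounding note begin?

1. 0.0ms @ 0 + 525.547ms (6/5)
2. 525.547ms @ 6/5 + 1051.095ms (12/5)
3. 1576.642ms @ 18/5 + 1051.095ms (12/5)

note 3 onset = 18/5b = 1576.642ms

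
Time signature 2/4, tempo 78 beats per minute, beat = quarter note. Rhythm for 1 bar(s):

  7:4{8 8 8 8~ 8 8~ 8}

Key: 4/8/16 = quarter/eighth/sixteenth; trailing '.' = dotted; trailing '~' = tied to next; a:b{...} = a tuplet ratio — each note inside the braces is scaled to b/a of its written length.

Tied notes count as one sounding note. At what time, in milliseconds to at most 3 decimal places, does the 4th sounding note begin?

1. 0.0ms @ 0 + 219.78ms (2/7)
2. 219.78ms @ 2/7 + 219.78ms (2/7)
3. 439.56ms @ 4/7 + 219.78ms (2/7)
4. 659.341ms @ 6/7 + 439.56ms (4/7)
5. 1098.901ms @ 10/7 + 439.56ms (4/7)

note 4 onset = 6/7b = 659.341ms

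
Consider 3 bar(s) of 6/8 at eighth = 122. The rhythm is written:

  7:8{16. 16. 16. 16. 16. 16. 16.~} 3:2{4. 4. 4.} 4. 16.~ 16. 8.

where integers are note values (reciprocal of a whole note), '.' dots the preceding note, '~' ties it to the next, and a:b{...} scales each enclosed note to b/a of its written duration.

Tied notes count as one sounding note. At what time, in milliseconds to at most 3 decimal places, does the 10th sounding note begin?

1. 0.0ms @ 0 + 421.546ms (6/7)
2. 421.546ms @ 6/7 + 421.546ms (6/7)
3. 843.091ms @ 12/7 + 421.546ms (6/7)
4. 1264.637ms @ 18/7 + 421.546ms (6/7)
5. 1686.183ms @ 24/7 + 421.546ms (6/7)
6. 2107.728ms @ 30/7 + 421.546ms (6/7)
7. 2529.274ms @ 36/7 + 1405.152ms (20/7)
8. 3934.426ms @ 8 + 983.607ms (2)
9. 4918.033ms @ 10 + 983.607ms (2)
10. 5901.639ms @ 12 + 1475.41ms (3)
11. 7377.049ms @ 15 + 737.705ms (3/2)
12. 8114.754ms @ 33/2 + 737.705ms (3/2)

note 10 onset = 12b = 5901.639ms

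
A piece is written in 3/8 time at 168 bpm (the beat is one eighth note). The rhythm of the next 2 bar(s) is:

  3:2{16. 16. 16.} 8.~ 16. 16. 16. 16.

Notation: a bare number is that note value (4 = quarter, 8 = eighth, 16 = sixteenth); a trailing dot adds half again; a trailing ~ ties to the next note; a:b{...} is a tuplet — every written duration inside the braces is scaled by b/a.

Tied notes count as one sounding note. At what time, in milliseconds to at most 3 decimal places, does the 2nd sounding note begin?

1. 0.0ms @ 0 + 178.571ms (1/2)
2. 178.571ms @ 1/2 + 178.571ms (1/2)
3. 357.143ms @ 1 + 178.571ms (1/2)
4. 535.714ms @ 3/2 + 803.571ms (9/4)
5. 1339.286ms @ 15/4 + 267.857ms (3/4)
6. 1607.143ms @ 9/2 + 267.857ms (3/4)
7. 1875.0ms @ 21/4 + 267.857ms (3/4)

note 2 onset = 1/2b = 178.571ms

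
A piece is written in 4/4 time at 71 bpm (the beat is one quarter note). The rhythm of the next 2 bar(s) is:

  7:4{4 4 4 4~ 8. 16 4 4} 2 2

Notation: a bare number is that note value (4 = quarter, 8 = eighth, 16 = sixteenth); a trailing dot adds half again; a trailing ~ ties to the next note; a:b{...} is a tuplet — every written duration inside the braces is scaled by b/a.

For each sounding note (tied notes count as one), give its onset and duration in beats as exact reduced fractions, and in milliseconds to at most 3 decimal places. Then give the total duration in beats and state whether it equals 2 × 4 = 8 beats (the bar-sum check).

1) 0.0ms=0b +482.897ms=4/7b
2) 482.897ms=4/7b +482.897ms=4/7b
3) 965.795ms=8/7b +482.897ms=4/7b
4) 1448.692ms=12/7b +845.07ms=1b
5) 2293.763ms=19/7b +120.724ms=1/7b
6) 2414.487ms=20/7b +482.897ms=4/7b
7) 2897.384ms=24/7b +482.897ms=4/7b
8) 3380.282ms=4b +1690.141ms=2b
9) 5070.423ms=6b +1690.141ms=2b
Σ=8b of 8 (71bpm 4/4) — PASS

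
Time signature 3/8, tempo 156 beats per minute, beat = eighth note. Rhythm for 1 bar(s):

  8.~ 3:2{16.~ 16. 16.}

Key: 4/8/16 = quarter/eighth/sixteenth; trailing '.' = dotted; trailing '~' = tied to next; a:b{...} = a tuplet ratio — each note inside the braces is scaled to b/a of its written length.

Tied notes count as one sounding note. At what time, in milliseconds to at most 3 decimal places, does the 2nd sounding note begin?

note 2 onset = 5/2b = 961.538ms

1. 0.0ms @ 0 + 961.538ms (5/2)
2. 961.538ms @ 5/2 + 192.308ms (1/2)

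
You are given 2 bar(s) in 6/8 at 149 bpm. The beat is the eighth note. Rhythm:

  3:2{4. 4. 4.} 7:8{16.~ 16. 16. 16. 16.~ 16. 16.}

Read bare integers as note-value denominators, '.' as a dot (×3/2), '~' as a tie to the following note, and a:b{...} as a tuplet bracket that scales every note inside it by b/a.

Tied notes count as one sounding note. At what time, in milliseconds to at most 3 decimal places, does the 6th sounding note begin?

1. 0.0ms @ 0 + 805.369ms (2)
2. 805.369ms @ 2 + 805.369ms (2)
3. 1610.738ms @ 4 + 805.369ms (2)
4. 2416.107ms @ 6 + 690.316ms (12/7)
5. 3106.424ms @ 54/7 + 345.158ms (6/7)
6. 3451.582ms @ 60/7 + 345.158ms (6/7)
7. 3796.74ms @ 66/7 + 690.316ms (12/7)
8. 4487.057ms @ 78/7 + 345.158ms (6/7)

note 6 onset = 60/7b = 3451.582ms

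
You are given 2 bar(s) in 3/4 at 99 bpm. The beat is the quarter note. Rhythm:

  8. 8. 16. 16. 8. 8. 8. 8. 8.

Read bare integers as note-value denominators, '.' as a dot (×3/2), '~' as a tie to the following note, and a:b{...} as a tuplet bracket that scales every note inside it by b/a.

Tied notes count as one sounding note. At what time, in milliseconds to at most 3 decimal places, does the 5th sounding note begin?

note 5 onset = 9/4b = 1363.636ms

1. 0.0ms @ 0 + 454.545ms (3/4)
2. 454.545ms @ 3/4 + 454.545ms (3/4)
3. 909.091ms @ 3/2 + 227.273ms (3/8)
4. 1136.364ms @ 15/8 + 227.273ms (3/8)
5. 1363.636ms @ 9/4 + 454.545ms (3/4)
6. 1818.182ms @ 3 + 454.545ms (3/4)
7. 2272.727ms @ 15/4 + 454.545ms (3/4)
8. 2727.273ms @ 9/2 + 454.545ms (3/4)
9. 3181.818ms @ 21/4 + 454.545ms (3/4)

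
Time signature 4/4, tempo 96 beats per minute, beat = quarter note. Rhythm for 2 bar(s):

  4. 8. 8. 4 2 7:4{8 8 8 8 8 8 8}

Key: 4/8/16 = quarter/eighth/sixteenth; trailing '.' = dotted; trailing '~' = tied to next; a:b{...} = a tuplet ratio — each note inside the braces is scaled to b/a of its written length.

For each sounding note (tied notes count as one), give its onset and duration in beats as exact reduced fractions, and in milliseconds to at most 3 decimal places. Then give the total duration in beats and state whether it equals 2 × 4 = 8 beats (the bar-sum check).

1) 0.0ms=0b +937.5ms=3/2b
2) 937.5ms=3/2b +468.75ms=3/4b
3) 1406.25ms=9/4b +468.75ms=3/4b
4) 1875.0ms=3b +625.0ms=1b
5) 2500.0ms=4b +1250.0ms=2b
6) 3750.0ms=6b +178.571ms=2/7b
7) 3928.571ms=44/7b +178.571ms=2/7b
8) 4107.143ms=46/7b +178.571ms=2/7b
9) 4285.714ms=48/7b +178.571ms=2/7b
10) 4464.286ms=50/7b +178.571ms=2/7b
11) 4642.857ms=52/7b +178.571ms=2/7b
12) 4821.429ms=54/7b +178.571ms=2/7b
Σ=8b of 8 (96bpm 4/4) — PASS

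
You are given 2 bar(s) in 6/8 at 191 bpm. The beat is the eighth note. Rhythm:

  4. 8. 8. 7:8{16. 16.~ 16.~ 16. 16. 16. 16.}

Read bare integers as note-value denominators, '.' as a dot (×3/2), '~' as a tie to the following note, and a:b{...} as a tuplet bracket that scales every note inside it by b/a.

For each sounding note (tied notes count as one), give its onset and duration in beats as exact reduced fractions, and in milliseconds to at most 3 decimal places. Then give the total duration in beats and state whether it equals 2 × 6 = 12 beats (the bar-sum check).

1) 0.0ms=0b +942.408ms=3b
2) 942.408ms=3b +471.204ms=3/2b
3) 1413.613ms=9/2b +471.204ms=3/2b
4) 1884.817ms=6b +269.26ms=6/7b
5) 2154.076ms=48/7b +807.779ms=18/7b
6) 2961.855ms=66/7b +269.26ms=6/7b
7) 3231.114ms=72/7b +269.26ms=6/7b
8) 3500.374ms=78/7b +269.26ms=6/7b
Σ=12b of 12 (191bpm 6/8) — PASS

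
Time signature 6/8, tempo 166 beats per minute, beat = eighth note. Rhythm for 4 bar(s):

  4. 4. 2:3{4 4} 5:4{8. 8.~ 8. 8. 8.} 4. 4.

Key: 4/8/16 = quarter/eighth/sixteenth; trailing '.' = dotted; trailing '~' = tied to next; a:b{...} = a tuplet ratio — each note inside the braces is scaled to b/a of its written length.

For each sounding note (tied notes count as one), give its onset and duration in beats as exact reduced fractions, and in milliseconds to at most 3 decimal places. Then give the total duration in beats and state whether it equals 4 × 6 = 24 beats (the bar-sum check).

1) 0.0ms=0b +1084.337ms=3b
2) 1084.337ms=3b +1084.337ms=3b
3) 2168.675ms=6b +1084.337ms=3b
4) 3253.012ms=9b +1084.337ms=3b
5) 4337.349ms=12b +433.735ms=6/5b
6) 4771.084ms=66/5b +867.47ms=12/5b
7) 5638.554ms=78/5b +433.735ms=6/5b
8) 6072.289ms=84/5b +433.735ms=6/5b
9) 6506.024ms=18b +1084.337ms=3b
10) 7590.361ms=21b +1084.337ms=3b
Σ=24b of 24 (166bpm 6/8) — PASS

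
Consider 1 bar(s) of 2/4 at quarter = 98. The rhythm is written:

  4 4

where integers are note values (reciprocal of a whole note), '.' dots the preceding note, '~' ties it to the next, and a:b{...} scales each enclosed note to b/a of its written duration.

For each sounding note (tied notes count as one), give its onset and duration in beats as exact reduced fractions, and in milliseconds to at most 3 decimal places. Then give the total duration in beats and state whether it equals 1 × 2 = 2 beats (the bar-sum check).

1) 0.0ms=0b +612.245ms=1b
2) 612.245ms=1b +612.245ms=1b
Σ=2b of 2 (98bpm 2/4) — PASS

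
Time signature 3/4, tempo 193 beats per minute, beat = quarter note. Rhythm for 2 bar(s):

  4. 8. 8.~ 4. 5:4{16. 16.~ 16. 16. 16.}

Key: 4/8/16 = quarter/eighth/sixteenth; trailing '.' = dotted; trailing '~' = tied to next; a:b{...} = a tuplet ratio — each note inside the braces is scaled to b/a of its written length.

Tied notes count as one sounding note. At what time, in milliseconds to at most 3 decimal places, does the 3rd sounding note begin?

1. 0.0ms @ 0 + 466.321ms (3/2)
2. 466.321ms @ 3/2 + 233.161ms (3/4)
3. 699.482ms @ 9/4 + 699.482ms (9/4)
4. 1398.964ms @ 9/2 + 93.264ms (3/10)
5. 1492.228ms @ 24/5 + 186.528ms (3/5)
6. 1678.756ms @ 27/5 + 93.264ms (3/10)
7. 1772.021ms @ 57/10 + 93.264ms (3/10)

note 3 onset = 9/4b = 699.482ms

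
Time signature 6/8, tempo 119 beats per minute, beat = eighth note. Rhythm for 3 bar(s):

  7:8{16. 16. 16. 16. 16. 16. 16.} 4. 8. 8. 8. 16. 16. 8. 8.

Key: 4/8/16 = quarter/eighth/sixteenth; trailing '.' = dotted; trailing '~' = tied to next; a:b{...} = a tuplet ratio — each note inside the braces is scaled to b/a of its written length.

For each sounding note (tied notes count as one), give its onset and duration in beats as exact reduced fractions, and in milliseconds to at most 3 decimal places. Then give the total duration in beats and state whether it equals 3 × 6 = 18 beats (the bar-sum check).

1) 0.0ms=0b +432.173ms=6/7b
2) 432.173ms=6/7b +432.173ms=6/7b
3) 864.346ms=12/7b +432.173ms=6/7b
4) 1296.519ms=18/7b +432.173ms=6/7b
5) 1728.691ms=24/7b +432.173ms=6/7b
6) 2160.864ms=30/7b +432.173ms=6/7b
7) 2593.037ms=36/7b +432.173ms=6/7b
8) 3025.21ms=6b +1512.605ms=3b
9) 4537.815ms=9b +756.303ms=3/2b
10) 5294.118ms=21/2b +756.303ms=3/2b
11) 6050.42ms=12b +756.303ms=3/2b
12) 6806.723ms=27/2b +378.151ms=3/4b
13) 7184.874ms=57/4b +378.151ms=3/4b
14) 7563.025ms=15b +756.303ms=3/2b
15) 8319.328ms=33/2b +756.303ms=3/2b
Σ=18b of 18 (119bpm 6/8) — PASS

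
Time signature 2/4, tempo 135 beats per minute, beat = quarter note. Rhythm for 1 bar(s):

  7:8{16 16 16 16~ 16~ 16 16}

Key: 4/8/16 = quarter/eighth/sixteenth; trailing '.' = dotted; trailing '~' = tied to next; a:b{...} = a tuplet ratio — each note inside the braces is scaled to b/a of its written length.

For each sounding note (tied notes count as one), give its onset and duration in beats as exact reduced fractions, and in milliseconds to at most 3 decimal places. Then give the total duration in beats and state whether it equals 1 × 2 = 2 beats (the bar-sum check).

1) 0.0ms=0b +126.984ms=2/7b
2) 126.984ms=2/7b +126.984ms=2/7b
3) 253.968ms=4/7b +126.984ms=2/7b
4) 380.952ms=6/7b +380.952ms=6/7b
5) 761.905ms=12/7b +126.984ms=2/7b
Σ=2b of 2 (135bpm 2/4) — PASS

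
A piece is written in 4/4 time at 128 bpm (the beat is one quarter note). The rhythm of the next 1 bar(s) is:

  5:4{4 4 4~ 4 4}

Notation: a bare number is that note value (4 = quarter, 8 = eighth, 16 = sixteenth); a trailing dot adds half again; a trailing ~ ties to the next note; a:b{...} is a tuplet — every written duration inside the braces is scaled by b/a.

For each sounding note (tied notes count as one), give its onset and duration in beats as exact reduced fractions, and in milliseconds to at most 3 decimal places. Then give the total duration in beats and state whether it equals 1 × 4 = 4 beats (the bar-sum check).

1) 0.0ms=0b +375.0ms=4/5b
2) 375.0ms=4/5b +375.0ms=4/5b
3) 750.0ms=8/5b +750.0ms=8/5b
4) 1500.0ms=16/5b +375.0ms=4/5b
Σ=4b of 4 (128bpm 4/4) — PASS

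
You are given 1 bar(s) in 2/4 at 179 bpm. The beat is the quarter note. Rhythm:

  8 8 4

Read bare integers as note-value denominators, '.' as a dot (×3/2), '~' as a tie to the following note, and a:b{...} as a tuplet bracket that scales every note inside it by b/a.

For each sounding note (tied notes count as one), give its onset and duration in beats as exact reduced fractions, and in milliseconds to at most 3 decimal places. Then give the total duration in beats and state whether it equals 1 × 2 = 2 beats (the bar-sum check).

1) 0.0ms=0b +167.598ms=1/2b
2) 167.598ms=1/2b +167.598ms=1/2b
3) 335.196ms=1b +335.196ms=1b
Σ=2b of 2 (179bpm 2/4) — PASS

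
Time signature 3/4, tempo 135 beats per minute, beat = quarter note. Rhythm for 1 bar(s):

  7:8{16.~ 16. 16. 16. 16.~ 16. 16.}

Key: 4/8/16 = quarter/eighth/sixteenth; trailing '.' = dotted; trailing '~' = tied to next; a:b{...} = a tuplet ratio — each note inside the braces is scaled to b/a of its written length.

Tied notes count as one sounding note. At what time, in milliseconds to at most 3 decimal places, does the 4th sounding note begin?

1. 0.0ms @ 0 + 380.952ms (6/7)
2. 380.952ms @ 6/7 + 190.476ms (3/7)
3. 571.429ms @ 9/7 + 190.476ms (3/7)
4. 761.905ms @ 12/7 + 380.952ms (6/7)
5. 1142.857ms @ 18/7 + 190.476ms (3/7)

note 4 onset = 12/7b = 761.905ms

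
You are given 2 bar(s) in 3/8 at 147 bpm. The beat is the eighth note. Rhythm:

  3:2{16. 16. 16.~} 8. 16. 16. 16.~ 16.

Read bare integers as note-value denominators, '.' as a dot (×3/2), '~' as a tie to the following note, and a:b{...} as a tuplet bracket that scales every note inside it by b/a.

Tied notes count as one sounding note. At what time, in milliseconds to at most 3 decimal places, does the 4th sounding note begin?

1. 0.0ms @ 0 + 204.082ms (1/2)
2. 204.082ms @ 1/2 + 204.082ms (1/2)
3. 408.163ms @ 1 + 816.327ms (2)
4. 1224.49ms @ 3 + 306.122ms (3/4)
5. 1530.612ms @ 15/4 + 306.122ms (3/4)
6. 1836.735ms @ 9/2 + 612.245ms (3/2)

note 4 onset = 3b = 1224.49ms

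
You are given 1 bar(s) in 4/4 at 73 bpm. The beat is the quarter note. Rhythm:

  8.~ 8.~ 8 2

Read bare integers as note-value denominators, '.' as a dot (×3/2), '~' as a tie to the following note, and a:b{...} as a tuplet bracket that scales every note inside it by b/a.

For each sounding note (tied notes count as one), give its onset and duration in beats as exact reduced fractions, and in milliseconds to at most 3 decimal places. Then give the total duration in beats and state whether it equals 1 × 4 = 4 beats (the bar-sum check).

1) 0.0ms=0b +1643.836ms=2b
2) 1643.836ms=2b +1643.836ms=2b
Σ=4b of 4 (73bpm 4/4) — PASS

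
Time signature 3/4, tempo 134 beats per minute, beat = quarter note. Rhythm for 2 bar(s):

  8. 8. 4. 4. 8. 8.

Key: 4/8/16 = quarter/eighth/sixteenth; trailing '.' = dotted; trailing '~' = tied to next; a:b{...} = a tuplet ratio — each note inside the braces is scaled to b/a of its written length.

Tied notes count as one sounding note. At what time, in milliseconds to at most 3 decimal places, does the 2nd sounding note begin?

note 2 onset = 3/4b = 335.821ms

1. 0.0ms @ 0 + 335.821ms (3/4)
2. 335.821ms @ 3/4 + 335.821ms (3/4)
3. 671.642ms @ 3/2 + 671.642ms (3/2)
4. 1343.284ms @ 3 + 671.642ms (3/2)
5. 2014.925ms @ 9/2 + 335.821ms (3/4)
6. 2350.746ms @ 21/4 + 335.821ms (3/4)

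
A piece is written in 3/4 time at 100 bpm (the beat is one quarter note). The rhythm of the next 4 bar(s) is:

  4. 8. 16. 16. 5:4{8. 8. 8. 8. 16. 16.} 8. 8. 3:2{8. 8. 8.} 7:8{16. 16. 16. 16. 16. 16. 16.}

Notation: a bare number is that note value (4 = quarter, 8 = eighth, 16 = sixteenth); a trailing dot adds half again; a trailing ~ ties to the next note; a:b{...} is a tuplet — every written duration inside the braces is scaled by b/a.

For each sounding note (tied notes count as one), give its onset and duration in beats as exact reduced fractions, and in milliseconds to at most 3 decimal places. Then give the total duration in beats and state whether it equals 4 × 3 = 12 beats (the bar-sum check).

1) 0.0ms=0b +900.0ms=3/2b
2) 900.0ms=3/2b +450.0ms=3/4b
3) 1350.0ms=9/4b +225.0ms=3/8b
4) 1575.0ms=21/8b +225.0ms=3/8b
5) 1800.0ms=3b +360.0ms=3/5b
6) 2160.0ms=18/5b +360.0ms=3/5b
7) 2520.0ms=21/5b +360.0ms=3/5b
8) 2880.0ms=24/5b +360.0ms=3/5b
9) 3240.0ms=27/5b +180.0ms=3/10b
10) 3420.0ms=57/10b +180.0ms=3/10b
11) 3600.0ms=6b +450.0ms=3/4b
12) 4050.0ms=27/4b +450.0ms=3/4b
13) 4500.0ms=15/2b +300.0ms=1/2b
14) 4800.0ms=8b +300.0ms=1/2b
15) 5100.0ms=17/2b +300.0ms=1/2b
16) 5400.0ms=9b +257.143ms=3/7b
17) 5657.143ms=66/7b +257.143ms=3/7b
18) 5914.286ms=69/7b +257.143ms=3/7b
19) 6171.429ms=72/7b +257.143ms=3/7b
20) 6428.571ms=75/7b +257.143ms=3/7b
21) 6685.714ms=78/7b +257.143ms=3/7b
22) 6942.857ms=81/7b +257.143ms=3/7b
Σ=12b of 12 (100bpm 3/4) — PASS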